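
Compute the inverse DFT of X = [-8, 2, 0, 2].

x[n] = (1/4) Σ(k=0 to 3) X[k] · e^(2πikn/4)

Computing each x[n]:
x[0] = -1
x[1] = -2
x[2] = -3
x[3] = -2

x = [-1, -2, -3, -2]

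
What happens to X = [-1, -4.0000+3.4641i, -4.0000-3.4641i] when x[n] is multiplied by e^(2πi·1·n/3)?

Modulation property: DFT(ω_3^(-1n)·x[n]) = X[(k-1) mod 3], so circularly shift X by 1 positions.

X[k-1] = [-4.0000-3.4641i, -1, -4.0000+3.4641i]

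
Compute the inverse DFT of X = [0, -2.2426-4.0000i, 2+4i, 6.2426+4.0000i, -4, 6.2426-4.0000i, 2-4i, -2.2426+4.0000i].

x[n] = (1/8) Σ(k=0 to 7) X[k] · e^(2πikn/8)

Computing each x[n]:
x[0] = 1
x[1] = -2
x[2] = 1
x[3] = 3
x[4] = -1
x[5] = 1
x[6] = -3
x[7] = 0

x = [1, -2, 1, 3, -1, 1, -3, 0]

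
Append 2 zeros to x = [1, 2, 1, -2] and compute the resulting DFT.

Original 4-point DFT: [2, -4i, 2, 4i]
Zero-padded 6-point DFT provides frequency interpolation.

DFT_6([x, 0, ...]) = [2, 3.5000-2.5981i, -2.5000-0.8660i, 2, -2.5000+0.8660i, 3.5000+2.5981i]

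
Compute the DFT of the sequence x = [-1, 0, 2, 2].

X[k] = Σ(n=0 to 3) x[n] · ω_4^(nk)
where ω_4 = e^(-2πi/4)

Computing each X[k]:
X[0] = 3
X[1] = -3+2i
X[2] = -1
X[3] = -3-2i

X = [3, -3+2i, -1, -3-2i]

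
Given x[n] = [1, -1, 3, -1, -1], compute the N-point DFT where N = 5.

X[k] = Σ(n=0 to 4) x[n] · ω_5^(nk)
where ω_5 = e^(-2πi/5)

Computing each X[k]:
X[0] = 1
X[1] = -1.2361-2.3511i
X[2] = 3.2361+3.8042i
X[3] = 3.2361-3.8042i
X[4] = -1.2361+2.3511i

X = [1, -1.2361-2.3511i, 3.2361+3.8042i, 3.2361-3.8042i, -1.2361+2.3511i]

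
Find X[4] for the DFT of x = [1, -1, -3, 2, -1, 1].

X[4] = Σ(n=0 to 5) x[n] · ω_6^(4n) where ω_6 = e^(-2πi/6)
= (1)·ω_6^0 + (-1)·ω_6^4 + (-3)·ω_6^8 + (2)·ω_6^12 + (-1)·ω_6^16 + (1)·ω_6^20

X[4] = 5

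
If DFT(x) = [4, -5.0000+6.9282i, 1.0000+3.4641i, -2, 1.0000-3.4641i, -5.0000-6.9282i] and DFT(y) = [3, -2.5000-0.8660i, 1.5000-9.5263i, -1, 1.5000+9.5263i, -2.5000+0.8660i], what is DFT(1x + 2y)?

By linearity: DFT(1x + 2y) = 1·DFT(x) + 2·DFT(y)
= 1·[4, -5.0000+6.9282i, 1.0000+3.4641i, -2, 1.0000-3.4641i, -5.0000-6.9282i] + 2·[3, -2.5000-0.8660i, 1.5000-9.5263i, -1, 1.5000+9.5263i, -2.5000+0.8660i]

Computing element-wise:
Z[0] = 1·(4) + 2·(3) = 10
Z[1] = 1·(-5.0000+6.9282i) + 2·(-2.5000-0.8660i) = -10.0000+5.1962i
Z[2] = 1·(1.0000+3.4641i) + 2·(1.5000-9.5263i) = 4.0000-15.5885i
Z[3] = 1·(-2) + 2·(-1) = -4
Z[4] = 1·(1.0000-3.4641i) + 2·(1.5000+9.5263i) = 4.0000+15.5885i
Z[5] = 1·(-5.0000-6.9282i) + 2·(-2.5000+0.8660i) = -10.0000-5.1962i

DFT(1x + 2y) = 1·X + 2·Y = [10, -10.0000+5.1962i, 4.0000-15.5885i, -4, 4.0000+15.5885i, -10.0000-5.1962i]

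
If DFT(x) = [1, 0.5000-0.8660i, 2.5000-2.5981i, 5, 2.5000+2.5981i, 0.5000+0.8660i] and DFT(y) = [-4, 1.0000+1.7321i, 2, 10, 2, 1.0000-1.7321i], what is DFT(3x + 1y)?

By linearity: DFT(3x + 1y) = 3·DFT(x) + 1·DFT(y)
= 3·[1, 0.5000-0.8660i, 2.5000-2.5981i, 5, 2.5000+2.5981i, 0.5000+0.8660i] + 1·[-4, 1.0000+1.7321i, 2, 10, 2, 1.0000-1.7321i]

Computing element-wise:
Z[0] = 3·(1) + 1·(-4) = -1
Z[1] = 3·(0.5000-0.8660i) + 1·(1.0000+1.7321i) = 2.5000-0.8659i
Z[2] = 3·(2.5000-2.5981i) + 1·(2) = 9.5000-7.7943i
Z[3] = 3·(5) + 1·(10) = 25
Z[4] = 3·(2.5000+2.5981i) + 1·(2) = 9.5000+7.7943i
Z[5] = 3·(0.5000+0.8660i) + 1·(1.0000-1.7321i) = 2.5000+0.8659i

DFT(3x + 1y) = 3·X + 1·Y = [-1, 2.5000-0.8659i, 9.5000-7.7943i, 25, 9.5000+7.7943i, 2.5000+0.8659i]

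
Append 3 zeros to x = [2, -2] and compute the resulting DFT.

Original 2-point DFT: [0, 4]
Zero-padded 5-point DFT provides frequency interpolation.

DFT_5([x, 0, ...]) = [0, 1.3820+1.9021i, 3.6180+1.1756i, 3.6180-1.1756i, 1.3820-1.9021i]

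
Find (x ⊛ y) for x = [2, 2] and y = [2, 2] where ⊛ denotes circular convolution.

(x ⊛ y)[n] = Σ(m=0 to 1) x[m] · y[(n-m) mod 2]

Computing each output sample:
(x ⊛ y)[0] = 8
(x ⊛ y)[1] = 8

x ⊛ y = [8, 8]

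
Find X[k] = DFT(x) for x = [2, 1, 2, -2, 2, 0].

X[k] = Σ(n=0 to 5) x[n] · ω_6^(nk)
where ω_6 = e^(-2πi/6)

Computing each X[k]:
X[0] = 5
X[1] = 2.5000-0.8660i
X[2] = -2.5000-0.8660i
X[3] = 7
X[4] = -2.5000+0.8660i
X[5] = 2.5000+0.8660i

X = [5, 2.5000-0.8660i, -2.5000-0.8660i, 7, -2.5000+0.8660i, 2.5000+0.8660i]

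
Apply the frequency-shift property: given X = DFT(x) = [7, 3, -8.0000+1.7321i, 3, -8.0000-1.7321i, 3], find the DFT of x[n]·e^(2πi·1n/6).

Modulation property: DFT(ω_6^(-1n)·x[n]) = X[(k-1) mod 6], so circularly shift X by 1 positions.

X[k-1] = [3, 7, 3, -8.0000+1.7321i, 3, -8.0000-1.7321i]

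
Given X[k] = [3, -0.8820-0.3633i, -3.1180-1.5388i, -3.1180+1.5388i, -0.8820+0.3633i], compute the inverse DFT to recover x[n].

x[n] = (1/5) Σ(k=0 to 4) X[k] · e^(2πikn/5)

Computing each x[n]:
x[0] = -1
x[1] = 2
x[2] = 0
x[3] = 1
x[4] = 1

x = [-1, 2, 0, 1, 1]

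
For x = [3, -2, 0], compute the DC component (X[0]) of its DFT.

X[0] = Σ(n=0 to 2) x[n] · ω_3^0 = Σ x[n]
= (3) + (-2) + (0)

X[0] = 1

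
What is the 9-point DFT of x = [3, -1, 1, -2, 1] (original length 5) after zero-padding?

Original 5-point DFT: [2, 3.8090+0.1388i, 2.6910+4.0287i, 2.6910-4.0287i, 3.8090-0.1388i]
Zero-padded 9-point DFT provides frequency interpolation.

DFT_9([x, 0, ...]) = [2, 2.4679+1.0480i, 3.6527-0.4465i, 0.5000+0.8660i, 5.8794+3.7017i, 5.8794-3.7017i, 0.5000-0.8660i, 3.6527+0.4465i, 2.4679-1.0480i]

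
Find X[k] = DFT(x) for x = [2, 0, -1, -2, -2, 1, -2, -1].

X[k] = Σ(n=0 to 7) x[n] · ω_8^(nk)
where ω_8 = e^(-2πi/8)

Computing each X[k]:
X[0] = -5
X[1] = 4.0000+0.4142i
X[2] = 3-4i
X[3] = 4.0000+2.4142i
X[4] = -1
X[5] = 4.0000-2.4142i
X[6] = 3+4i
X[7] = 4.0000-0.4142i

X = [-5, 4.0000+0.4142i, 3-4i, 4.0000+2.4142i, -1, 4.0000-2.4142i, 3+4i, 4.0000-0.4142i]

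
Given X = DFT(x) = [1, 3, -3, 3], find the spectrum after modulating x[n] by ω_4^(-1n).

Modulation property: DFT(ω_4^(-1n)·x[n]) = X[(k-1) mod 4], so circularly shift X by 1 positions.

X[k-1] = [3, 1, 3, -3]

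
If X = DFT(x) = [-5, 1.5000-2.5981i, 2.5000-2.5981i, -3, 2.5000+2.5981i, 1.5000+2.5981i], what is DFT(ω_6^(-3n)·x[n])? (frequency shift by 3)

Modulation property: DFT(ω_6^(-3n)·x[n]) = X[(k-3) mod 6], so circularly shift X by 3 positions.

X[k-3] = [-3, 2.5000+2.5981i, 1.5000+2.5981i, -5, 1.5000-2.5981i, 2.5000-2.5981i]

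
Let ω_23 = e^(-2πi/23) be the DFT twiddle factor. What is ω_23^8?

ω_23^8 = e^(-2πi·8/23)
= cos(-2π·8/23) + i·sin(-2π·8/23)
= cos(-16π/23) + i·sin(-16π/23)

ω_23^8 = cos(-16π/23) + i·sin(-16π/23) = -0.5767-0.8170i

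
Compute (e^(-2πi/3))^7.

Since ω_3^3 = 1, powers reduce modulo 3.
7 mod 3 = 1
So ω_3^7 = ω_3^1 = e^(-2πi·1/3)

ω_3^7 = ω_3^1 = -0.5000-0.8660i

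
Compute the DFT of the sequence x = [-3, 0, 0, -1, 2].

X[k] = Σ(n=0 to 4) x[n] · ω_5^(nk)
where ω_5 = e^(-2πi/5)

Computing each X[k]:
X[0] = -2
X[1] = -1.5729+1.3143i
X[2] = -4.9271+2.1266i
X[3] = -4.9271-2.1266i
X[4] = -1.5729-1.3143i

X = [-2, -1.5729+1.3143i, -4.9271+2.1266i, -4.9271-2.1266i, -1.5729-1.3143i]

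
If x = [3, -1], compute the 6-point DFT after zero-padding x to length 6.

Original 2-point DFT: [2, 4]
Zero-padded 6-point DFT provides frequency interpolation.

DFT_6([x, 0, ...]) = [2, 2.5000+0.8660i, 3.5000+0.8660i, 4, 3.5000-0.8660i, 2.5000-0.8660i]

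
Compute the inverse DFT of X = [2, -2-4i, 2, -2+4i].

x[n] = (1/4) Σ(k=0 to 3) X[k] · e^(2πikn/4)

Computing each x[n]:
x[0] = 0
x[1] = 2
x[2] = 2
x[3] = -2

x = [0, 2, 2, -2]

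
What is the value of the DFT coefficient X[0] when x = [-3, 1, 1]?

X[0] = Σ(n=0 to 2) x[n] · ω_3^0 = Σ x[n]
= (-3) + (1) + (1)

X[0] = -1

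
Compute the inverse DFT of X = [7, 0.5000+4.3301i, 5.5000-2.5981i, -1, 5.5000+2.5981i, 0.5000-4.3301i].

x[n] = (1/6) Σ(k=0 to 5) X[k] · e^(2πikn/6)

Computing each x[n]:
x[0] = 3
x[1] = 0
x[2] = -2
x[3] = 3
x[4] = 2
x[5] = 1

x = [3, 0, -2, 3, 2, 1]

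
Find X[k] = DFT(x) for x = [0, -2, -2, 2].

X[k] = Σ(n=0 to 3) x[n] · ω_4^(nk)
where ω_4 = e^(-2πi/4)

Computing each X[k]:
X[0] = -2
X[1] = 2+4i
X[2] = -2
X[3] = 2-4i

X = [-2, 2+4i, -2, 2-4i]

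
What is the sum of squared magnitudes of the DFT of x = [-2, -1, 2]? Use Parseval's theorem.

Parseval: Σ|x[n]|² = (1/N)Σ|X[k]|², so Σ|X[k]|² = N·Σ|x[n]|² = 3·9.0000

Σ|X[k]|² = N·Σ|x[n]|² = 3·9.0000 = 27.0000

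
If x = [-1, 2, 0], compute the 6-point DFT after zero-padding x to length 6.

Original 3-point DFT: [1, -2.0000-1.7321i, -2.0000+1.7321i]
Zero-padded 6-point DFT provides frequency interpolation.

DFT_6([x, 0, ...]) = [1, -1.7321i, -2.0000-1.7321i, -3, -2.0000+1.7321i, 1.7321i]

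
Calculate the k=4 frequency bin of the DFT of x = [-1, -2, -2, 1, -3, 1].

X[4] = Σ(n=0 to 5) x[n] · ω_6^(4n) where ω_6 = e^(-2πi/6)
= (-1)·ω_6^0 + (-2)·ω_6^4 + (-2)·ω_6^8 + (1)·ω_6^12 + (-3)·ω_6^16 + (1)·ω_6^20

X[4] = 3.0000-3.4641i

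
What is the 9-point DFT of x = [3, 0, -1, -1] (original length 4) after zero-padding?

Original 4-point DFT: [1, 4-1i, 3, 4+1i]
Zero-padded 9-point DFT provides frequency interpolation.

DFT_9([x, 0, ...]) = [1, 3.3264+1.8508i, 4.4397-0.5240i, 2.5000-0.8660i, 2.7340+0.2232i, 2.7340-0.2232i, 2.5000+0.8660i, 4.4397+0.5240i, 3.3264-1.8508i]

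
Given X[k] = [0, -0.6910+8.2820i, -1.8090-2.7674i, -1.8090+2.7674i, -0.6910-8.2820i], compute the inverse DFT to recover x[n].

x[n] = (1/5) Σ(k=0 to 4) X[k] · e^(2πikn/5)

Computing each x[n]:
x[0] = -1
x[1] = -2
x[2] = -3
x[3] = 3
x[4] = 3

x = [-1, -2, -3, 3, 3]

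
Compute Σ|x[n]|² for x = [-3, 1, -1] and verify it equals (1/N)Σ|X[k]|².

Time domain:
Σ|x[n]|² = |-3|² + |1|² + |-1|² = 11.0000

Frequency domain:
(1/3)Σ|X[k]|² = (1/3)(|-3|² + |-3.0000-1.7321i|² + |-3.0000+1.7321i|²) = (1/3)·33.0000 = 11.0000

Both sides agree, confirming Parseval's theorem.

Σ|x[n]|² = (1/N)Σ|X[k]|² = 11.0000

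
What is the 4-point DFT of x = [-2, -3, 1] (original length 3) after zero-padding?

Original 3-point DFT: [-4, -1.0000+3.4641i, -1.0000-3.4641i]
Zero-padded 4-point DFT provides frequency interpolation.

DFT_4([x, 0, ...]) = [-4, -3+3i, 2, -3-3i]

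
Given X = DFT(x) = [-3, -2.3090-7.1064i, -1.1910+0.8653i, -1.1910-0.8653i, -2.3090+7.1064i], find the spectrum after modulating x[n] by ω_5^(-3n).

Modulation property: DFT(ω_5^(-3n)·x[n]) = X[(k-3) mod 5], so circularly shift X by 3 positions.

X[k-3] = [-1.1910+0.8653i, -1.1910-0.8653i, -2.3090+7.1064i, -3, -2.3090-7.1064i]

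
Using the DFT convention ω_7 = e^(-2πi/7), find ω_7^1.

ω_7^1 = e^(-2πi·1/7)
= cos(-2π·1/7) + i·sin(-2π·1/7)
= cos(-2π/7) + i·sin(-2π/7)

ω_7^1 = cos(-2π/7) + i·sin(-2π/7) = 0.6235-0.7818i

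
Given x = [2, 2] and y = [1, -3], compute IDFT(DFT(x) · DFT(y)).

(x ⊛ y)[n] = Σ(m=0 to 1) x[m] · y[(n-m) mod 2]

Computing each output sample:
(x ⊛ y)[0] = -4
(x ⊛ y)[1] = -4

x ⊛ y = [-4, -4]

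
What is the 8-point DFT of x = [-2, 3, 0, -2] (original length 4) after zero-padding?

Original 4-point DFT: [-1, -2-5i, -3, -2+5i]
Zero-padded 8-point DFT provides frequency interpolation.

DFT_8([x, 0, ...]) = [-1, 1.5355-0.7071i, -2-5i, -5.5355-0.7071i, -3, -5.5355+0.7071i, -2+5i, 1.5355+0.7071i]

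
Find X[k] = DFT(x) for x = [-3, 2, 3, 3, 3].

X[k] = Σ(n=0 to 4) x[n] · ω_5^(nk)
where ω_5 = e^(-2πi/5)

Computing each X[k]:
X[0] = 8
X[1] = -6.3090+0.9511i
X[2] = -5.1910+0.5878i
X[3] = -5.1910-0.5878i
X[4] = -6.3090-0.9511i

X = [8, -6.3090+0.9511i, -5.1910+0.5878i, -5.1910-0.5878i, -6.3090-0.9511i]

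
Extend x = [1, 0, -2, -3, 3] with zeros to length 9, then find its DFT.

Original 5-point DFT: [-1, 5.9721+2.2654i, -2.9721+2.7144i, -2.9721-2.7144i, 5.9721-2.2654i]
Zero-padded 9-point DFT provides frequency interpolation.

DFT_9([x, 0, ...]) = [-1, -0.6664+3.5416i, 6.6775+0.0143i, -2.5000-4.3301i, 1.4889+4.2669i, 1.4889-4.2669i, -2.5000+4.3301i, 6.6775-0.0143i, -0.6664-3.5416i]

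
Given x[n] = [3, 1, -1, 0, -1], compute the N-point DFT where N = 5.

X[k] = Σ(n=0 to 4) x[n] · ω_5^(nk)
where ω_5 = e^(-2πi/5)

Computing each X[k]:
X[0] = 2
X[1] = 3.8090-1.3143i
X[2] = 2.6910-2.1266i
X[3] = 2.6910+2.1266i
X[4] = 3.8090+1.3143i

X = [2, 3.8090-1.3143i, 2.6910-2.1266i, 2.6910+2.1266i, 3.8090+1.3143i]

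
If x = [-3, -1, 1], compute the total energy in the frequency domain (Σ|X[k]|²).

Parseval: Σ|x[n]|² = (1/N)Σ|X[k]|², so Σ|X[k]|² = N·Σ|x[n]|² = 3·11.0000

Σ|X[k]|² = N·Σ|x[n]|² = 3·11.0000 = 33.0000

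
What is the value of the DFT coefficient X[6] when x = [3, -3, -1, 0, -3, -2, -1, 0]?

X[6] = Σ(n=0 to 7) x[n] · ω_8^(6n) where ω_8 = e^(-2πi/8)
= (3)·ω_8^0 + (-3)·ω_8^6 + (-1)·ω_8^12 + (0)·ω_8^18 + (-3)·ω_8^24 + (-2)·ω_8^30 + (-1)·ω_8^36 + (0)·ω_8^42

X[6] = 2-5i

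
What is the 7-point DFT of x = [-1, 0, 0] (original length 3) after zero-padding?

Original 3-point DFT: [-1, -1, -1]
Zero-padded 7-point DFT provides frequency interpolation.

DFT_7([x, 0, ...]) = [-1, -1, -1, -1, -1, -1, -1]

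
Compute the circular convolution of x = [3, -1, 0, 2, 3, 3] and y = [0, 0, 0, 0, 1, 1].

(x ⊛ y)[n] = Σ(m=0 to 5) x[m] · y[(n-m) mod 6]

Computing each output sample:
(x ⊛ y)[0] = -1
(x ⊛ y)[1] = 2
(x ⊛ y)[2] = 5
(x ⊛ y)[3] = 6
(x ⊛ y)[4] = 6
(x ⊛ y)[5] = 2

x ⊛ y = [-1, 2, 5, 6, 6, 2]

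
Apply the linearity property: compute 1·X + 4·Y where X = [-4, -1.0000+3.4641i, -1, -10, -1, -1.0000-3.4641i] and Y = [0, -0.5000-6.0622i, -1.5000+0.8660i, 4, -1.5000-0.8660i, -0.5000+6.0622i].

By linearity: DFT(1x + 4y) = 1·DFT(x) + 4·DFT(y)
= 1·[-4, -1.0000+3.4641i, -1, -10, -1, -1.0000-3.4641i] + 4·[0, -0.5000-6.0622i, -1.5000+0.8660i, 4, -1.5000-0.8660i, -0.5000+6.0622i]

Computing element-wise:
Z[0] = 1·(-4) + 4·(0) = -4
Z[1] = 1·(-1.0000+3.4641i) + 4·(-0.5000-6.0622i) = -3.0000-20.7847i
Z[2] = 1·(-1) + 4·(-1.5000+0.8660i) = -7.0000+3.4640i
Z[3] = 1·(-10) + 4·(4) = 6
Z[4] = 1·(-1) + 4·(-1.5000-0.8660i) = -7.0000-3.4640i
Z[5] = 1·(-1.0000-3.4641i) + 4·(-0.5000+6.0622i) = -3.0000+20.7847i

DFT(1x + 4y) = 1·X + 4·Y = [-4, -3.0000-20.7847i, -7.0000+3.4640i, 6, -7.0000-3.4640i, -3.0000+20.7847i]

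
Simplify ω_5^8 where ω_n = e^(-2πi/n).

Since ω_5^5 = 1, powers reduce modulo 5.
8 mod 5 = 3
So ω_5^8 = ω_5^3 = e^(-2πi·3/5)

ω_5^8 = ω_5^3 = -0.8090+0.5878i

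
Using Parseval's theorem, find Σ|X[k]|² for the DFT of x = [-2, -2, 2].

Parseval: Σ|x[n]|² = (1/N)Σ|X[k]|², so Σ|X[k]|² = N·Σ|x[n]|² = 3·12.0000

Σ|X[k]|² = N·Σ|x[n]|² = 3·12.0000 = 36.0000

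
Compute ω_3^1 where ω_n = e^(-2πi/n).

ω_3^1 = e^(-2πi·1/3)
= cos(-2π·1/3) + i·sin(-2π·1/3)
= cos(-2π/3) + i·sin(-2π/3)

ω_3^1 = cos(-2π/3) + i·sin(-2π/3) = -0.5000-0.8660i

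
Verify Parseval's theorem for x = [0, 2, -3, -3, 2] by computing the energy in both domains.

Time domain:
Σ|x[n]|² = |0|² + |2|² + |-3|² + |-3|² + |2|² = 26.0000

Frequency domain:
(1/5)Σ|X[k]|² = (1/5)(|-2|² + |6.0902|² + |-5.0902|² + |-5.0902|² + |6.0902|²) = (1/5)·130.0000 = 26.0000

Both sides agree, confirming Parseval's theorem.

Σ|x[n]|² = (1/N)Σ|X[k]|² = 26.0000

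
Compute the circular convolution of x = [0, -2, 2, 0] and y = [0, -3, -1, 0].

(x ⊛ y)[n] = Σ(m=0 to 3) x[m] · y[(n-m) mod 4]

Computing each output sample:
(x ⊛ y)[0] = -2
(x ⊛ y)[1] = 0
(x ⊛ y)[2] = 6
(x ⊛ y)[3] = -4

x ⊛ y = [-2, 0, 6, -4]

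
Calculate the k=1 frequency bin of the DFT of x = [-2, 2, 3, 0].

X[1] = Σ(n=0 to 3) x[n] · ω_4^(1n) where ω_4 = e^(-2πi/4)
= (-2)·ω_4^0 + (2)·ω_4^1 + (3)·ω_4^2 + (0)·ω_4^3

X[1] = -5-2i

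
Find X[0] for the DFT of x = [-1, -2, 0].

X[0] = Σ(n=0 to 2) x[n] · ω_3^0 = Σ x[n]
= (-1) + (-2) + (0)

X[0] = -3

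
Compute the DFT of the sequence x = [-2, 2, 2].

X[k] = Σ(n=0 to 2) x[n] · ω_3^(nk)
where ω_3 = e^(-2πi/3)

Computing each X[k]:
X[0] = 2
X[1] = -4
X[2] = -4

X = [2, -4, -4]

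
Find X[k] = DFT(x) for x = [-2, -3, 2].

X[k] = Σ(n=0 to 2) x[n] · ω_3^(nk)
where ω_3 = e^(-2πi/3)

Computing each X[k]:
X[0] = -3
X[1] = -1.5000+4.3301i
X[2] = -1.5000-4.3301i

X = [-3, -1.5000+4.3301i, -1.5000-4.3301i]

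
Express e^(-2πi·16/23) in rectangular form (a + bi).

ω_23^16 = e^(-2πi·16/23)
= cos(-2π·16/23) + i·sin(-2π·16/23)
= cos(-32π/23) + i·sin(-32π/23)

ω_23^16 = cos(-32π/23) + i·sin(-32π/23) = -0.3349+0.9423i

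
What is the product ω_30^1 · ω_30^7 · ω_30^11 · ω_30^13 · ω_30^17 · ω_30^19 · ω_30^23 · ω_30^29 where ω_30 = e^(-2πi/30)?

The primitive 30th roots of unity are ω_30^k for k coprime to 30: k ∈ {1, 7, 11, 13, 17, 19, 23, 29}
Their product equals the constant term of the cyclotomic polynomial Φ_30(x) up to sign.
For n ≥ 3, the product of all primitive nth roots of unity is 1. (For n=1 it is 1; for n=2 it is -1.)

1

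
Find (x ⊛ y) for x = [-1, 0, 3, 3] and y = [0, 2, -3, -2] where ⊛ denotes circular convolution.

(x ⊛ y)[n] = Σ(m=0 to 3) x[m] · y[(n-m) mod 4]

Computing each output sample:
(x ⊛ y)[0] = -3
(x ⊛ y)[1] = -17
(x ⊛ y)[2] = -3
(x ⊛ y)[3] = 8

x ⊛ y = [-3, -17, -3, 8]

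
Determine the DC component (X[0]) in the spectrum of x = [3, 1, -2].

X[0] = Σ(n=0 to 2) x[n] · ω_3^0 = Σ x[n]
= (3) + (1) + (-2)

X[0] = 2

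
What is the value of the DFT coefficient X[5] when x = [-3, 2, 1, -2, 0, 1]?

X[5] = Σ(n=0 to 5) x[n] · ω_6^(5n) where ω_6 = e^(-2πi/6)
= (-3)·ω_6^0 + (2)·ω_6^5 + (1)·ω_6^10 + (-2)·ω_6^15 + (0)·ω_6^20 + (1)·ω_6^25

X[5] = 1.7321i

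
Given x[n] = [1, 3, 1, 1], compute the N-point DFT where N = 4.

X[k] = Σ(n=0 to 3) x[n] · ω_4^(nk)
where ω_4 = e^(-2πi/4)

Computing each X[k]:
X[0] = 6
X[1] = -2i
X[2] = -2
X[3] = 2i

X = [6, -2i, -2, 2i]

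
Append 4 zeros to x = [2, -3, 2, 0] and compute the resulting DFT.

Original 4-point DFT: [1, 3i, 7, -3i]
Zero-padded 8-point DFT provides frequency interpolation.

DFT_8([x, 0, ...]) = [1, -0.1213+0.1213i, 3i, 4.1213+4.1213i, 7, 4.1213-4.1213i, -3i, -0.1213-0.1213i]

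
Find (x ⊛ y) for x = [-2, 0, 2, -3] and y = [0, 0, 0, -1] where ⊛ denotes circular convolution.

(x ⊛ y)[n] = Σ(m=0 to 3) x[m] · y[(n-m) mod 4]

Computing each output sample:
(x ⊛ y)[0] = 0
(x ⊛ y)[1] = -2
(x ⊛ y)[2] = 3
(x ⊛ y)[3] = 2

x ⊛ y = [0, -2, 3, 2]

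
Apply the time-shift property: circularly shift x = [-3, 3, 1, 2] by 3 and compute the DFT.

Time shift by 3: X_shifted[k] = ω_4^(3k) · X[k]
Shifted x = [3, 1, 2, -3]

DFT(x[n-3]) = [3, 1-4i, 7, 1+4i]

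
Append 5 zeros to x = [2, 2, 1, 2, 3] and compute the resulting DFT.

Original 5-point DFT: [10, 1.1180+1.5388i, -1.1180-0.3633i, -1.1180+0.3633i, 1.1180-1.5388i]
Zero-padded 10-point DFT provides frequency interpolation.

DFT_10([x, 0, ...]) = [10, 0.8820-5.7921i, 1.1180+1.5388i, 3.1180-2.9919i, -1.1180-0.3633i, 2, -1.1180+0.3633i, 3.1180+2.9919i, 1.1180-1.5388i, 0.8820+5.7921i]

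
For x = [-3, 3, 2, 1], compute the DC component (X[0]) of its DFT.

X[0] = Σ(n=0 to 3) x[n] · ω_4^0 = Σ x[n]
= (-3) + (3) + (2) + (1)

X[0] = 3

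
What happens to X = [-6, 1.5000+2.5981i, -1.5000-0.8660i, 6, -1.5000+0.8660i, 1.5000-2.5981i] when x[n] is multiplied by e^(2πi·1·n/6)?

Modulation property: DFT(ω_6^(-1n)·x[n]) = X[(k-1) mod 6], so circularly shift X by 1 positions.

X[k-1] = [1.5000-2.5981i, -6, 1.5000+2.5981i, -1.5000-0.8660i, 6, -1.5000+0.8660i]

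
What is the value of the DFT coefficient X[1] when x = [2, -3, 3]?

X[1] = Σ(n=0 to 2) x[n] · ω_3^(1n) where ω_3 = e^(-2πi/3)
= (2)·ω_3^0 + (-3)·ω_3^1 + (3)·ω_3^2

X[1] = 2.0000+5.1962i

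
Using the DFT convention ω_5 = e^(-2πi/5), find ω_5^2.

ω_5^2 = e^(-2πi·2/5)
= cos(-2π·2/5) + i·sin(-2π·2/5)
= cos(-4π/5) + i·sin(-4π/5)

ω_5^2 = cos(-4π/5) + i·sin(-4π/5) = -0.8090-0.5878i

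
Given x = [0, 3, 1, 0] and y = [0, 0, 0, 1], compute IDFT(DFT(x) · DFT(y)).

(x ⊛ y)[n] = Σ(m=0 to 3) x[m] · y[(n-m) mod 4]

Computing each output sample:
(x ⊛ y)[0] = 3
(x ⊛ y)[1] = 1
(x ⊛ y)[2] = 0
(x ⊛ y)[3] = 0

x ⊛ y = [3, 1, 0, 0]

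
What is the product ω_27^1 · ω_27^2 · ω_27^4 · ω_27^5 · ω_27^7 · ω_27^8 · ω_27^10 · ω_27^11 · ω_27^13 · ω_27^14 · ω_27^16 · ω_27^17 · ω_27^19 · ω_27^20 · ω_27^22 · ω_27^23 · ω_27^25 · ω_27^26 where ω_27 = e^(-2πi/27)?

The primitive 27th roots of unity are ω_27^k for k coprime to 27: k ∈ {1, 2, 4, 5, 7, 8, 10, 11, 13, 14, 16, 17, 19, 20, 22, 23, 25, 26}
Their product equals the constant term of the cyclotomic polynomial Φ_27(x) up to sign.
For n ≥ 3, the product of all primitive nth roots of unity is 1. (For n=1 it is 1; for n=2 it is -1.)

1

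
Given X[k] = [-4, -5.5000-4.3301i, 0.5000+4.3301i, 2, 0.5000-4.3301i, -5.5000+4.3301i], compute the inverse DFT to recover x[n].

x[n] = (1/6) Σ(k=0 to 5) X[k] · e^(2πikn/6)

Computing each x[n]:
x[0] = -2
x[1] = -2
x[2] = 3
x[3] = 1
x[4] = -2
x[5] = -2

x = [-2, -2, 3, 1, -2, -2]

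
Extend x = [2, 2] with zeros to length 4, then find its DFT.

Original 2-point DFT: [4, 0]
Zero-padded 4-point DFT provides frequency interpolation.

DFT_4([x, 0, ...]) = [4, 2-2i, 0, 2+2i]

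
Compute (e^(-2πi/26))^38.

Since ω_26^26 = 1, powers reduce modulo 26.
38 mod 26 = 12
So ω_26^38 = ω_26^12 = e^(-2πi·12/26)

ω_26^38 = ω_26^12 = -0.9709-0.2393i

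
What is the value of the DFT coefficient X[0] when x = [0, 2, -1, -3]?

X[0] = Σ(n=0 to 3) x[n] · ω_4^0 = Σ x[n]
= (0) + (2) + (-1) + (-3)

X[0] = -2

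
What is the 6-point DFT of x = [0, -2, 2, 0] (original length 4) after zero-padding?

Original 4-point DFT: [0, -2+2i, 4, -2-2i]
Zero-padded 6-point DFT provides frequency interpolation.

DFT_6([x, 0, ...]) = [0, -2, 3.4641i, 4, -3.4641i, -2]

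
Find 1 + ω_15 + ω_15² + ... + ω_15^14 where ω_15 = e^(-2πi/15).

Sum of all nth roots of unity equals 0 for n > 1 (geometric series with r ≠ 1).

0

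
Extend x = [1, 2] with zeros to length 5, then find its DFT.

Original 2-point DFT: [3, -1]
Zero-padded 5-point DFT provides frequency interpolation.

DFT_5([x, 0, ...]) = [3, 1.6180-1.9021i, -0.6180-1.1756i, -0.6180+1.1756i, 1.6180+1.9021i]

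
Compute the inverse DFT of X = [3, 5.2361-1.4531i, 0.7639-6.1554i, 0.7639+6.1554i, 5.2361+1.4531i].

x[n] = (1/5) Σ(k=0 to 4) X[k] · e^(2πikn/5)

Computing each x[n]:
x[0] = 3
x[1] = 3
x[2] = -3
x[3] = 1
x[4] = -1

x = [3, 3, -3, 1, -1]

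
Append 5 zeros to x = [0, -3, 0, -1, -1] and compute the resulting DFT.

Original 5-point DFT: [-5, -0.4271+1.3143i, 2.9271+2.1266i, 2.9271-2.1266i, -0.4271-1.3143i]
Zero-padded 10-point DFT provides frequency interpolation.

DFT_10([x, 0, ...]) = [-5, -1.3090+3.3022i, -0.4271+1.3143i, -0.1910+3.2164i, 2.9271+2.1266i, 3, 2.9271-2.1266i, -0.1910-3.2164i, -0.4271-1.3143i, -1.3090-3.3022i]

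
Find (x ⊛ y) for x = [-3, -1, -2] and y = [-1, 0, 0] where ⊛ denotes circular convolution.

(x ⊛ y)[n] = Σ(m=0 to 2) x[m] · y[(n-m) mod 3]

Computing each output sample:
(x ⊛ y)[0] = 3
(x ⊛ y)[1] = 1
(x ⊛ y)[2] = 2

x ⊛ y = [3, 1, 2]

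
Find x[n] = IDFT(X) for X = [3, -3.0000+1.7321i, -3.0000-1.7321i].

x[n] = (1/3) Σ(k=0 to 2) X[k] · e^(2πikn/3)

Computing each x[n]:
x[0] = -1
x[1] = 1
x[2] = 3

x = [-1, 1, 3]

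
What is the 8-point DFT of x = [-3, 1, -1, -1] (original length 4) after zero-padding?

Original 4-point DFT: [-4, -2-2i, -4, -2+2i]
Zero-padded 8-point DFT provides frequency interpolation.

DFT_8([x, 0, ...]) = [-4, -1.5858+1.0000i, -2-2i, -4.4142-1.0000i, -4, -4.4142+1.0000i, -2+2i, -1.5858-1.0000i]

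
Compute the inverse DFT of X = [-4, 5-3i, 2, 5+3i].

x[n] = (1/4) Σ(k=0 to 3) X[k] · e^(2πikn/4)

Computing each x[n]:
x[0] = 2
x[1] = 0
x[2] = -3
x[3] = -3

x = [2, 0, -3, -3]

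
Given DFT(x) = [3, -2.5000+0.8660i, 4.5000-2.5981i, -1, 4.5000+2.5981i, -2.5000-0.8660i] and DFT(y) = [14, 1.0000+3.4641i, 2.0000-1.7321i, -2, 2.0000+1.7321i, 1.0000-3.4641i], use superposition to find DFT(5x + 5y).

By linearity: DFT(5x + 5y) = 5·DFT(x) + 5·DFT(y)
= 5·[3, -2.5000+0.8660i, 4.5000-2.5981i, -1, 4.5000+2.5981i, -2.5000-0.8660i] + 5·[14, 1.0000+3.4641i, 2.0000-1.7321i, -2, 2.0000+1.7321i, 1.0000-3.4641i]

Computing element-wise:
Z[0] = 5·(3) + 5·(14) = 85
Z[1] = 5·(-2.5000+0.8660i) + 5·(1.0000+3.4641i) = -7.5000+21.6505i
Z[2] = 5·(4.5000-2.5981i) + 5·(2.0000-1.7321i) = 32.5000-21.6510i
Z[3] = 5·(-1) + 5·(-2) = -15
Z[4] = 5·(4.5000+2.5981i) + 5·(2.0000+1.7321i) = 32.5000+21.6510i
Z[5] = 5·(-2.5000-0.8660i) + 5·(1.0000-3.4641i) = -7.5000-21.6505i

DFT(5x + 5y) = 5·X + 5·Y = [85, -7.5000+21.6505i, 32.5000-21.6510i, -15, 32.5000+21.6510i, -7.5000-21.6505i]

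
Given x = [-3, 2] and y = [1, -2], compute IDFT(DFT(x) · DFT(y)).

(x ⊛ y)[n] = Σ(m=0 to 1) x[m] · y[(n-m) mod 2]

Computing each output sample:
(x ⊛ y)[0] = -7
(x ⊛ y)[1] = 8

x ⊛ y = [-7, 8]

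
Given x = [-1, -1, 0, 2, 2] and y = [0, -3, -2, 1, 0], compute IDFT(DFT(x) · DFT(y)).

(x ⊛ y)[n] = Σ(m=0 to 4) x[m] · y[(n-m) mod 5]

Computing each output sample:
(x ⊛ y)[0] = -10
(x ⊛ y)[1] = 1
(x ⊛ y)[2] = 7
(x ⊛ y)[3] = 1
(x ⊛ y)[4] = -7

x ⊛ y = [-10, 1, 7, 1, -7]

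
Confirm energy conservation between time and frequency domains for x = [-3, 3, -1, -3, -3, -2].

Time domain:
Σ|x[n]|² = |-3|² + |3|² + |-1|² + |-3|² + |-3|² + |-2|² = 41.0000

Frequency domain:
(1/6)Σ|X[k]|² = (1/6)(|-9|² + |2.5000-6.0622i|² + |-4.5000-2.5981i|² + |-5|² + |-4.5000+2.5981i|² + |2.5000+6.0622i|²) = (1/6)·246.0000 = 41.0000

Both sides agree, confirming Parseval's theorem.

Σ|x[n]|² = (1/N)Σ|X[k]|² = 41.0000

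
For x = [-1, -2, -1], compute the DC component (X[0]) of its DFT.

X[0] = Σ(n=0 to 2) x[n] · ω_3^0 = Σ x[n]
= (-1) + (-2) + (-1)

X[0] = -4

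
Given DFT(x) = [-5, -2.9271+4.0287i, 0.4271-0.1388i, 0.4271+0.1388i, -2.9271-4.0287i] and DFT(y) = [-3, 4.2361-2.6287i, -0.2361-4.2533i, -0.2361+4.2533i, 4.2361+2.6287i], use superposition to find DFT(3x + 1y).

By linearity: DFT(3x + 1y) = 3·DFT(x) + 1·DFT(y)
= 3·[-5, -2.9271+4.0287i, 0.4271-0.1388i, 0.4271+0.1388i, -2.9271-4.0287i] + 1·[-3, 4.2361-2.6287i, -0.2361-4.2533i, -0.2361+4.2533i, 4.2361+2.6287i]

Computing element-wise:
Z[0] = 3·(-5) + 1·(-3) = -18
Z[1] = 3·(-2.9271+4.0287i) + 1·(4.2361-2.6287i) = -4.5452+9.4574i
Z[2] = 3·(0.4271-0.1388i) + 1·(-0.2361-4.2533i) = 1.0452-4.6697i
Z[3] = 3·(0.4271+0.1388i) + 1·(-0.2361+4.2533i) = 1.0452+4.6697i
Z[4] = 3·(-2.9271-4.0287i) + 1·(4.2361+2.6287i) = -4.5452-9.4574i

DFT(3x + 1y) = 3·X + 1·Y = [-18, -4.5452+9.4574i, 1.0452-4.6697i, 1.0452+4.6697i, -4.5452-9.4574i]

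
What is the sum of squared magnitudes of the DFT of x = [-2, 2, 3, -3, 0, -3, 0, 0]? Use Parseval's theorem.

Parseval: Σ|x[n]|² = (1/N)Σ|X[k]|², so Σ|X[k]|² = N·Σ|x[n]|² = 8·35.0000

Σ|X[k]|² = N·Σ|x[n]|² = 8·35.0000 = 280.0000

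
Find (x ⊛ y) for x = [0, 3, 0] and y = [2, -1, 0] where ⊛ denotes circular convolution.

(x ⊛ y)[n] = Σ(m=0 to 2) x[m] · y[(n-m) mod 3]

Computing each output sample:
(x ⊛ y)[0] = 0
(x ⊛ y)[1] = 6
(x ⊛ y)[2] = -3

x ⊛ y = [0, 6, -3]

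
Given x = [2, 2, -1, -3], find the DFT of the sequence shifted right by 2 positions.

Time shift by 2: X_shifted[k] = ω_4^(2k) · X[k]
Shifted x = [-1, -3, 2, 2]

DFT(x[n-2]) = [0, -3+5i, 2, -3-5i]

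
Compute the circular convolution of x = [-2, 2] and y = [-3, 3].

(x ⊛ y)[n] = Σ(m=0 to 1) x[m] · y[(n-m) mod 2]

Computing each output sample:
(x ⊛ y)[0] = 12
(x ⊛ y)[1] = -12

x ⊛ y = [12, -12]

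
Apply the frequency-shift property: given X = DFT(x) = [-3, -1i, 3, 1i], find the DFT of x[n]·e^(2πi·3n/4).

Modulation property: DFT(ω_4^(-3n)·x[n]) = X[(k-3) mod 4], so circularly shift X by 3 positions.

X[k-3] = [-1i, 3, 1i, -3]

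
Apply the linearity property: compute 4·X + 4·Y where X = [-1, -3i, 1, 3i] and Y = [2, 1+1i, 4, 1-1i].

By linearity: DFT(4x + 4y) = 4·DFT(x) + 4·DFT(y)
= 4·[-1, -3i, 1, 3i] + 4·[2, 1+1i, 4, 1-1i]

Computing element-wise:
Z[0] = 4·(-1) + 4·(2) = 4
Z[1] = 4·(-3i) + 4·(1+1i) = 4-8i
Z[2] = 4·(1) + 4·(4) = 20
Z[3] = 4·(3i) + 4·(1-1i) = 4+8i

DFT(4x + 4y) = 4·X + 4·Y = [4, 4-8i, 20, 4+8i]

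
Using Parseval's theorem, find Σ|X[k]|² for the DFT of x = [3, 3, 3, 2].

Parseval: Σ|x[n]|² = (1/N)Σ|X[k]|², so Σ|X[k]|² = N·Σ|x[n]|² = 4·31.0000

Σ|X[k]|² = N·Σ|x[n]|² = 4·31.0000 = 124.0000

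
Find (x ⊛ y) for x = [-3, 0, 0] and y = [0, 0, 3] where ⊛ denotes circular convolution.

(x ⊛ y)[n] = Σ(m=0 to 2) x[m] · y[(n-m) mod 3]

Computing each output sample:
(x ⊛ y)[0] = 0
(x ⊛ y)[1] = 0
(x ⊛ y)[2] = -9

x ⊛ y = [0, 0, -9]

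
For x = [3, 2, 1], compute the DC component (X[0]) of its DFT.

X[0] = Σ(n=0 to 2) x[n] · ω_3^0 = Σ x[n]
= (3) + (2) + (1)

X[0] = 6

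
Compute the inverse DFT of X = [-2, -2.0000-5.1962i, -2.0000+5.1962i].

x[n] = (1/3) Σ(k=0 to 2) X[k] · e^(2πikn/3)

Computing each x[n]:
x[0] = -2
x[1] = 3
x[2] = -3

x = [-2, 3, -3]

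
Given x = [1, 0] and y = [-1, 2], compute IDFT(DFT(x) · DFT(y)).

(x ⊛ y)[n] = Σ(m=0 to 1) x[m] · y[(n-m) mod 2]

Computing each output sample:
(x ⊛ y)[0] = -1
(x ⊛ y)[1] = 2

x ⊛ y = [-1, 2]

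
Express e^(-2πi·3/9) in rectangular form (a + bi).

ω_9^3 = e^(-2πi·3/9)
= cos(-2π·3/9) + i·sin(-2π·3/9)
= cos(-6π/9) + i·sin(-6π/9)

ω_9^3 = cos(-6π/9) + i·sin(-6π/9) = -0.5000-0.8660i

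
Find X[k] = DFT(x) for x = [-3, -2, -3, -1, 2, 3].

X[k] = Σ(n=0 to 5) x[n] · ω_6^(nk)
where ω_6 = e^(-2πi/6)

Computing each X[k]:
X[0] = -4
X[1] = -1.0000+8.6603i
X[2] = -4
X[3] = -4
X[4] = -4
X[5] = -1.0000-8.6603i

X = [-4, -1.0000+8.6603i, -4, -4, -4, -1.0000-8.6603i]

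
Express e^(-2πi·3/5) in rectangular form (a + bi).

ω_5^3 = e^(-2πi·3/5)
= cos(-2π·3/5) + i·sin(-2π·3/5)
= cos(-6π/5) + i·sin(-6π/5)

ω_5^3 = cos(-6π/5) + i·sin(-6π/5) = -0.8090+0.5878i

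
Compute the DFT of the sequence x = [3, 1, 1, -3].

X[k] = Σ(n=0 to 3) x[n] · ω_4^(nk)
where ω_4 = e^(-2πi/4)

Computing each X[k]:
X[0] = 2
X[1] = 2-4i
X[2] = 6
X[3] = 2+4i

X = [2, 2-4i, 6, 2+4i]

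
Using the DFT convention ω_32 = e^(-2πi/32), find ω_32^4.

ω_32^4 = e^(-2πi·4/32)
= cos(-2π·4/32) + i·sin(-2π·4/32)
= cos(-8π/32) + i·sin(-8π/32)

ω_32^4 = cos(-8π/32) + i·sin(-8π/32) = 0.7071-0.7071i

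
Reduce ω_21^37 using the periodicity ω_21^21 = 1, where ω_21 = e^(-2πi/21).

Since ω_21^21 = 1, powers reduce modulo 21.
37 mod 21 = 16
So ω_21^37 = ω_21^16 = e^(-2πi·16/21)

ω_21^37 = ω_21^16 = 0.0747+0.9972i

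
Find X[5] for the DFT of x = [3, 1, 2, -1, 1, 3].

X[5] = Σ(n=0 to 5) x[n] · ω_6^(5n) where ω_6 = e^(-2πi/6)
= (3)·ω_6^0 + (1)·ω_6^5 + (2)·ω_6^10 + (-1)·ω_6^15 + (1)·ω_6^20 + (3)·ω_6^25

X[5] = 4.5000-0.8660i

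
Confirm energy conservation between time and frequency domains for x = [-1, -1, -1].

Time domain:
Σ|x[n]|² = |-1|² + |-1|² + |-1|² = 3.0000

Frequency domain:
(1/3)Σ|X[k]|² = (1/3)(|-3|² + |0|² + |0|²) = (1/3)·9.0000 = 3.0000

Both sides agree, confirming Parseval's theorem.

Σ|x[n]|² = (1/N)Σ|X[k]|² = 3.0000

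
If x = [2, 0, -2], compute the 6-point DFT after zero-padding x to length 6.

Original 3-point DFT: [0, 3.0000-1.7321i, 3.0000+1.7321i]
Zero-padded 6-point DFT provides frequency interpolation.

DFT_6([x, 0, ...]) = [0, 3.0000+1.7321i, 3.0000-1.7321i, 0, 3.0000+1.7321i, 3.0000-1.7321i]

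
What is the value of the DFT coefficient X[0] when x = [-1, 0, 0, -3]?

X[0] = Σ(n=0 to 3) x[n] · ω_4^0 = Σ x[n]
= (-1) + (0) + (0) + (-3)

X[0] = -4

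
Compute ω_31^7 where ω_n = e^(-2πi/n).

ω_31^7 = e^(-2πi·7/31)
= cos(-2π·7/31) + i·sin(-2π·7/31)
= cos(-14π/31) + i·sin(-14π/31)

ω_31^7 = cos(-14π/31) + i·sin(-14π/31) = 0.1514-0.9885i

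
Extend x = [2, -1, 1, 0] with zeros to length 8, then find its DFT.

Original 4-point DFT: [2, 1+1i, 4, 1-1i]
Zero-padded 8-point DFT provides frequency interpolation.

DFT_8([x, 0, ...]) = [2, 1.2929-0.2929i, 1+1i, 2.7071+1.7071i, 4, 2.7071-1.7071i, 1-1i, 1.2929+0.2929i]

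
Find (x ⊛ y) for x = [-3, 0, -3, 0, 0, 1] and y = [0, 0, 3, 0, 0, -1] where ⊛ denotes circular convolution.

(x ⊛ y)[n] = Σ(m=0 to 5) x[m] · y[(n-m) mod 6]

Computing each output sample:
(x ⊛ y)[0] = 0
(x ⊛ y)[1] = 6
(x ⊛ y)[2] = -9
(x ⊛ y)[3] = 0
(x ⊛ y)[4] = -10
(x ⊛ y)[5] = 3

x ⊛ y = [0, 6, -9, 0, -10, 3]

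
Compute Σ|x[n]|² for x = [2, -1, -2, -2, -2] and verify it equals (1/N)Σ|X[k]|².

Time domain:
Σ|x[n]|² = |2|² + |-1|² + |-2|² + |-2|² + |-2|² = 17.0000

Frequency domain:
(1/5)Σ|X[k]|² = (1/5)(|-5|² + |4.3090-0.9511i|² + |3.1910-0.5878i|² + |3.1910+0.5878i|² + |4.3090+0.9511i|²) = (1/5)·85.0000 = 17.0000

Both sides agree, confirming Parseval's theorem.

Σ|x[n]|² = (1/N)Σ|X[k]|² = 17.0000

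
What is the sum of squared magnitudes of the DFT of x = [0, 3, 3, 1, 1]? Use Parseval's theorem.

Parseval: Σ|x[n]|² = (1/N)Σ|X[k]|², so Σ|X[k]|² = N·Σ|x[n]|² = 5·20.0000

Σ|X[k]|² = N·Σ|x[n]|² = 5·20.0000 = 100.0000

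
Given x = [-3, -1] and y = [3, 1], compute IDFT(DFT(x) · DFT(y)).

(x ⊛ y)[n] = Σ(m=0 to 1) x[m] · y[(n-m) mod 2]

Computing each output sample:
(x ⊛ y)[0] = -10
(x ⊛ y)[1] = -6

x ⊛ y = [-10, -6]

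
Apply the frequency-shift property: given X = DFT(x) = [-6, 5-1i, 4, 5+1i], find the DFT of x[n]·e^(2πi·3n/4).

Modulation property: DFT(ω_4^(-3n)·x[n]) = X[(k-3) mod 4], so circularly shift X by 3 positions.

X[k-3] = [5-1i, 4, 5+1i, -6]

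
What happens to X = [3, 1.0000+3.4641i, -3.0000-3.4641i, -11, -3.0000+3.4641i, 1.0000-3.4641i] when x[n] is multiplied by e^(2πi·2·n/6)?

Modulation property: DFT(ω_6^(-2n)·x[n]) = X[(k-2) mod 6], so circularly shift X by 2 positions.

X[k-2] = [-3.0000+3.4641i, 1.0000-3.4641i, 3, 1.0000+3.4641i, -3.0000-3.4641i, -11]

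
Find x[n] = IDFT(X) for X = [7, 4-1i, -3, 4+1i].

x[n] = (1/4) Σ(k=0 to 3) X[k] · e^(2πikn/4)

Computing each x[n]:
x[0] = 3
x[1] = 3
x[2] = -1
x[3] = 2

x = [3, 3, -1, 2]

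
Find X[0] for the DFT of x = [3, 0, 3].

X[0] = Σ(n=0 to 2) x[n] · ω_3^0 = Σ x[n]
= (3) + (0) + (3)

X[0] = 6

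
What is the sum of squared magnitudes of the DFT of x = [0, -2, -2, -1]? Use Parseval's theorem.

Parseval: Σ|x[n]|² = (1/N)Σ|X[k]|², so Σ|X[k]|² = N·Σ|x[n]|² = 4·9.0000

Σ|X[k]|² = N·Σ|x[n]|² = 4·9.0000 = 36.0000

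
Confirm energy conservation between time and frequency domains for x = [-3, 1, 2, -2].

Time domain:
Σ|x[n]|² = |-3|² + |1|² + |2|² + |-2|² = 18.0000

Frequency domain:
(1/4)Σ|X[k]|² = (1/4)(|-2|² + |-5-3i|² + |0|² + |-5+3i|²) = (1/4)·72.0000 = 18.0000

Both sides agree, confirming Parseval's theorem.

Σ|x[n]|² = (1/N)Σ|X[k]|² = 18.0000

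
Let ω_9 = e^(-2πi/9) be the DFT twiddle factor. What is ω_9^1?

ω_9^1 = e^(-2πi·1/9)
= cos(-2π·1/9) + i·sin(-2π·1/9)
= cos(-2π/9) + i·sin(-2π/9)

ω_9^1 = cos(-2π/9) + i·sin(-2π/9) = 0.7660-0.6428i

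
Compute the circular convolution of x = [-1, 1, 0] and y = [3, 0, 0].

(x ⊛ y)[n] = Σ(m=0 to 2) x[m] · y[(n-m) mod 3]

Computing each output sample:
(x ⊛ y)[0] = -3
(x ⊛ y)[1] = 3
(x ⊛ y)[2] = 0

x ⊛ y = [-3, 3, 0]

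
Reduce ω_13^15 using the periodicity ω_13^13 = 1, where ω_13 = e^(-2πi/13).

Since ω_13^13 = 1, powers reduce modulo 13.
15 mod 13 = 2
So ω_13^15 = ω_13^2 = e^(-2πi·2/13)

ω_13^15 = ω_13^2 = 0.5681-0.8230i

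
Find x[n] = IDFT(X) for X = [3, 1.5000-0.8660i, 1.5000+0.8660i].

x[n] = (1/3) Σ(k=0 to 2) X[k] · e^(2πikn/3)

Computing each x[n]:
x[0] = 2
x[1] = 1
x[2] = 0

x = [2, 1, 0]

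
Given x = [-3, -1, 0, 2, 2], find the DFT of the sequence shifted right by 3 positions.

Time shift by 3: X_shifted[k] = ω_5^(3k) · X[k]
Shifted x = [0, 2, 2, -3, -1]

DFT(x[n-3]) = [0, 1.1180-5.7921i, -1.1180+2.9919i, -1.1180-2.9919i, 1.1180+5.7921i]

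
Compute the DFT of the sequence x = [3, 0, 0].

X[k] = Σ(n=0 to 2) x[n] · ω_3^(nk)
where ω_3 = e^(-2πi/3)

Computing each X[k]:
X[0] = 3
X[1] = 3
X[2] = 3

X = [3, 3, 3]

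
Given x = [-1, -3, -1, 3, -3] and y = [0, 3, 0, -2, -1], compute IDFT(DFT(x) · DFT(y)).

(x ⊛ y)[n] = Σ(m=0 to 4) x[m] · y[(n-m) mod 5]

Computing each output sample:
(x ⊛ y)[0] = -4
(x ⊛ y)[1] = -8
(x ⊛ y)[2] = -6
(x ⊛ y)[3] = 2
(x ⊛ y)[4] = 16

x ⊛ y = [-4, -8, -6, 2, 16]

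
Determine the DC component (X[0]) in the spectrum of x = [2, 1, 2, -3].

X[0] = Σ(n=0 to 3) x[n] · ω_4^0 = Σ x[n]
= (2) + (1) + (2) + (-3)

X[0] = 2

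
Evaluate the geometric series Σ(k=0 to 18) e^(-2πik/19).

Sum of all nth roots of unity equals 0 for n > 1 (geometric series with r ≠ 1).

0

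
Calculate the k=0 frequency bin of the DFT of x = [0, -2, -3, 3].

X[0] = Σ(n=0 to 3) x[n] · ω_4^0 = Σ x[n]
= (0) + (-2) + (-3) + (3)

X[0] = -2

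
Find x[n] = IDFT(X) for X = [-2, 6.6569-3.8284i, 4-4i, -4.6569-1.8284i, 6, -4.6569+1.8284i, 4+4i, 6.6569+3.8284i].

x[n] = (1/8) Σ(k=0 to 7) X[k] · e^(2πikn/8)

Computing each x[n]:
x[0] = 2
x[1] = 3
x[2] = 0
x[3] = -3
x[4] = 1
x[5] = -3
x[6] = -1
x[7] = -1

x = [2, 3, 0, -3, 1, -3, -1, -1]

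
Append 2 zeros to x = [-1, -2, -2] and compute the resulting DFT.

Original 3-point DFT: [-5, 1, 1]
Zero-padded 5-point DFT provides frequency interpolation.

DFT_5([x, 0, ...]) = [-5, 3.0777i, -0.7265i, 0.7265i, -3.0777i]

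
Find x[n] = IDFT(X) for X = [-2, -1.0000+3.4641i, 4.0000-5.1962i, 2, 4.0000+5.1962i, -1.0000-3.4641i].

x[n] = (1/6) Σ(k=0 to 5) X[k] · e^(2πikn/6)

Computing each x[n]:
x[0] = 1
x[1] = -1
x[2] = -3
x[3] = 1
x[4] = 2
x[5] = -2

x = [1, -1, -3, 1, 2, -2]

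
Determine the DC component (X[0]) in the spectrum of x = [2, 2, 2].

X[0] = Σ(n=0 to 2) x[n] · ω_3^0 = Σ x[n]
= (2) + (2) + (2)

X[0] = 6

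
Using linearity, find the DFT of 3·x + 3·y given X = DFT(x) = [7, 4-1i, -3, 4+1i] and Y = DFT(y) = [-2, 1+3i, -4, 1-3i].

By linearity: DFT(3x + 3y) = 3·DFT(x) + 3·DFT(y)
= 3·[7, 4-1i, -3, 4+1i] + 3·[-2, 1+3i, -4, 1-3i]

Computing element-wise:
Z[0] = 3·(7) + 3·(-2) = 15
Z[1] = 3·(4-1i) + 3·(1+3i) = 15+6i
Z[2] = 3·(-3) + 3·(-4) = -21
Z[3] = 3·(4+1i) + 3·(1-3i) = 15-6i

DFT(3x + 3y) = 3·X + 3·Y = [15, 15+6i, -21, 15-6i]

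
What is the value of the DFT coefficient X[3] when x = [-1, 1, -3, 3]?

X[3] = Σ(n=0 to 3) x[n] · ω_4^(3n) where ω_4 = e^(-2πi/4)
= (-1)·ω_4^0 + (1)·ω_4^3 + (-3)·ω_4^6 + (3)·ω_4^9

X[3] = 2-2i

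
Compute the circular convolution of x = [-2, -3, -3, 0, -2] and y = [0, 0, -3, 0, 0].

(x ⊛ y)[n] = Σ(m=0 to 4) x[m] · y[(n-m) mod 5]

Computing each output sample:
(x ⊛ y)[0] = 0
(x ⊛ y)[1] = 6
(x ⊛ y)[2] = 6
(x ⊛ y)[3] = 9
(x ⊛ y)[4] = 9

x ⊛ y = [0, 6, 6, 9, 9]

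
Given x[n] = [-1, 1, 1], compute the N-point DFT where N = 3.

X[k] = Σ(n=0 to 2) x[n] · ω_3^(nk)
where ω_3 = e^(-2πi/3)

Computing each X[k]:
X[0] = 1
X[1] = -2
X[2] = -2

X = [1, -2, -2]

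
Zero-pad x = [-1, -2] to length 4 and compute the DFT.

Original 2-point DFT: [-3, 1]
Zero-padded 4-point DFT provides frequency interpolation.

DFT_4([x, 0, ...]) = [-3, -1+2i, 1, -1-2i]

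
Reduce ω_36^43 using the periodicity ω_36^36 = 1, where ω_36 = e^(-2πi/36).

Since ω_36^36 = 1, powers reduce modulo 36.
43 mod 36 = 7
So ω_36^43 = ω_36^7 = e^(-2πi·7/36)

ω_36^43 = ω_36^7 = 0.3420-0.9397i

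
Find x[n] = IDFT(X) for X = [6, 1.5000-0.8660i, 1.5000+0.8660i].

x[n] = (1/3) Σ(k=0 to 2) X[k] · e^(2πikn/3)

Computing each x[n]:
x[0] = 3
x[1] = 2
x[2] = 1

x = [3, 2, 1]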